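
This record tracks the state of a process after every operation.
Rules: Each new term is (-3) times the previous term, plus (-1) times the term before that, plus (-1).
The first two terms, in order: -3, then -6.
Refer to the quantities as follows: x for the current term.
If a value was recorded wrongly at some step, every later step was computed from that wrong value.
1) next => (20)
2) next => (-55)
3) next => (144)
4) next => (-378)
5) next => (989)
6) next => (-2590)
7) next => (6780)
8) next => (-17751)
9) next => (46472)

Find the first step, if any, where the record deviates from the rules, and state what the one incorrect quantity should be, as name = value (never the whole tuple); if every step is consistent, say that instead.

no error

Recomputing the run from the initial state:
step 1: x = 20
step 2: x = -55
step 3: x = 144
step 4: x = -378
step 5: x = 989
step 6: x = -2590
step 7: x = 6780
step 8: x = -17751
step 9: x = 46472
This matches the record at every step.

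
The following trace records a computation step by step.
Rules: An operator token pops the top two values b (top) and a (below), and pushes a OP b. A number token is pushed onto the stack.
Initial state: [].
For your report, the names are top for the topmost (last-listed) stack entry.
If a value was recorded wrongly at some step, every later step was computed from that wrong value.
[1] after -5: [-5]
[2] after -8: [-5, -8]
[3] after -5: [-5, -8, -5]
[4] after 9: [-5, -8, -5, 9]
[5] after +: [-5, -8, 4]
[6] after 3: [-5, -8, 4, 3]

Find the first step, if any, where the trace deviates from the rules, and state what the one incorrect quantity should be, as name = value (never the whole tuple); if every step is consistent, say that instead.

Recomputing the run from the initial state:
step 1: [-5]
step 2: [-5, -8]
step 3: [-5, -8, -5]
step 4: [-5, -8, -5, 9]
step 5: [-5, -8, 4]
step 6: [-5, -8, 4, 3]
This matches the trace at every step.

no error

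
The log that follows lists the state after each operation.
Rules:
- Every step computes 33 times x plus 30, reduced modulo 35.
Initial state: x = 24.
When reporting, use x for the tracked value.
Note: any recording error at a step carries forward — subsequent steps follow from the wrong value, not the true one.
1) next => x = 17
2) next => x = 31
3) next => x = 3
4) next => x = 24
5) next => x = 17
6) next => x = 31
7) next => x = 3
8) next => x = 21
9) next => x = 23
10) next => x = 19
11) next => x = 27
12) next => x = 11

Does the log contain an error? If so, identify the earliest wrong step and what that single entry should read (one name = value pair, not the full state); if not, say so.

Recomputing the run from the initial state:
step 1: x = 17
step 2: x = 31
step 3: x = 3
step 4: x = 24
step 5: x = 17
step 6: x = 31
step 7: x = 3
step 8: x = 24
step 9: x = 17
step 10: x = 31
step 11: x = 3
step 12: x = 24
The first disagreement with the log is at step 8, where the value should be x = 24.

step 8, x = 24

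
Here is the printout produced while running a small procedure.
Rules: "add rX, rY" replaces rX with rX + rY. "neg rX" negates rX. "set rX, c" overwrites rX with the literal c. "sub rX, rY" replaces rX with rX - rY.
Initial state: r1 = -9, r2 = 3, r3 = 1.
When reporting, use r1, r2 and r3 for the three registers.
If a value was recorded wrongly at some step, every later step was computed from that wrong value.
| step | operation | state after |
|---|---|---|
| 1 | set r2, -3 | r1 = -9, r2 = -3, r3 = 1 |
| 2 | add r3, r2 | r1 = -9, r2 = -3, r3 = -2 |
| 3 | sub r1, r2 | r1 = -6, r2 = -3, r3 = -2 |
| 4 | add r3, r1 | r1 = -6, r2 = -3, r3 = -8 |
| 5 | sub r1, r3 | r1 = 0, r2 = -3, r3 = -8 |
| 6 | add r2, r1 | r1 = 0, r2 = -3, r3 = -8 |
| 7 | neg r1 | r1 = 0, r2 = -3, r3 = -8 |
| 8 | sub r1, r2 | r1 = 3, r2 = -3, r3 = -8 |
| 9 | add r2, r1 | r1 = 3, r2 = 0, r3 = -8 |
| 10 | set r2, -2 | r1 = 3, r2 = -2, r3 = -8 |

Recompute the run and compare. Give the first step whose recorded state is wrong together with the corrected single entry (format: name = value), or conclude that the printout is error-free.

step 1: r2 = -3 -> exactly as logged
step 2: r3 = 1 + -3 = -2 -> no discrepancy
step 3: r1 = -9 - -3 = -6 -> same as recorded
step 4: r3 = -2 + -6 = -8 -> no discrepancy
step 5: r1 = -6 - -8 = 2 -> the printout disagrees here
So the first discrepancy is step 5, where the right value is r1 = 2.

step 5, r1 = 2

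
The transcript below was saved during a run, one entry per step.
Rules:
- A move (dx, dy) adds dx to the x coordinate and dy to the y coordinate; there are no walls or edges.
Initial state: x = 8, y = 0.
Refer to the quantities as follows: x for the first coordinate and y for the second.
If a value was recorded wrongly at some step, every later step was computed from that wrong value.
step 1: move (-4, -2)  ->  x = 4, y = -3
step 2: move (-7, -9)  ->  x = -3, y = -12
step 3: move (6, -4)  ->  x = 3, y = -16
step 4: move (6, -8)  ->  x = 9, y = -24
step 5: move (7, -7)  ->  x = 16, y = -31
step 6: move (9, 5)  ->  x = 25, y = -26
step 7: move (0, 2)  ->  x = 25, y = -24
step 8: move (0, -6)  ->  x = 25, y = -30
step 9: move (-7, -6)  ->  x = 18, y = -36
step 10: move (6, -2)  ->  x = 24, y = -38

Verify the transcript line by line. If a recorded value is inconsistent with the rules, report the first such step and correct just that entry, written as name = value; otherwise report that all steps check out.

Recomputing the run from the initial state:
step 1: x = 4, y = -2
step 2: x = -3, y = -11
step 3: x = 3, y = -15
step 4: x = 9, y = -23
step 5: x = 16, y = -30
step 6: x = 25, y = -25
step 7: x = 25, y = -23
step 8: x = 25, y = -29
step 9: x = 18, y = -35
step 10: x = 24, y = -37
The first disagreement with the transcript is at step 1, where the value should be y = -2.

step 1, y = -2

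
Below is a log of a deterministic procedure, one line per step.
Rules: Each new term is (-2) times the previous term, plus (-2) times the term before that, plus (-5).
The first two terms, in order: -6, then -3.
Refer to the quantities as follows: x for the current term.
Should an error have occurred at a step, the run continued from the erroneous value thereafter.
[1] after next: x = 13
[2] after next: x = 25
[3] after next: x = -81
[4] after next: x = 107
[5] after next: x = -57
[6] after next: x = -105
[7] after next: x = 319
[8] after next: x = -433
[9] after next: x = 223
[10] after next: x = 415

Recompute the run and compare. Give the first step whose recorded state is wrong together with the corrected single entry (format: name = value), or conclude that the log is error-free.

step 2, x = -25

1. x = -2*(-3) + (-2)*(-6) + (-5) = 13 (verified)
2. x = -2*(13) + (-2)*(-3) + (-5) = -25 (a discrepancy with the log)
First deviation found at step 2; the corrected entry is x = -25.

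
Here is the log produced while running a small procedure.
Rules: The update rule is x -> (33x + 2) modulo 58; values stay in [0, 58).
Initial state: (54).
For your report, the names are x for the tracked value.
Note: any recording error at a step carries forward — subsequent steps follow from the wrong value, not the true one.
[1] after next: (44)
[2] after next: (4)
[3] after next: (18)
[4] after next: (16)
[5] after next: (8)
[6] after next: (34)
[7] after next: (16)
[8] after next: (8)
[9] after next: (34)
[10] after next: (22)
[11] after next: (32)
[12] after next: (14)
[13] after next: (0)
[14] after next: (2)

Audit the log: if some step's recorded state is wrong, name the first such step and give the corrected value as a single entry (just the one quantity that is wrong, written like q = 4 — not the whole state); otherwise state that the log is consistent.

Recomputing the run from the initial state:
step 1: x = 44
step 2: x = 4
step 3: x = 18
step 4: x = 16
step 5: x = 8
step 6: x = 34
step 7: x = 22
step 8: x = 32
step 9: x = 14
step 10: x = 0
step 11: x = 2
step 12: x = 10
step 13: x = 42
step 14: x = 54
The first disagreement with the log is at step 7, where the value should be x = 22.

step 7, x = 22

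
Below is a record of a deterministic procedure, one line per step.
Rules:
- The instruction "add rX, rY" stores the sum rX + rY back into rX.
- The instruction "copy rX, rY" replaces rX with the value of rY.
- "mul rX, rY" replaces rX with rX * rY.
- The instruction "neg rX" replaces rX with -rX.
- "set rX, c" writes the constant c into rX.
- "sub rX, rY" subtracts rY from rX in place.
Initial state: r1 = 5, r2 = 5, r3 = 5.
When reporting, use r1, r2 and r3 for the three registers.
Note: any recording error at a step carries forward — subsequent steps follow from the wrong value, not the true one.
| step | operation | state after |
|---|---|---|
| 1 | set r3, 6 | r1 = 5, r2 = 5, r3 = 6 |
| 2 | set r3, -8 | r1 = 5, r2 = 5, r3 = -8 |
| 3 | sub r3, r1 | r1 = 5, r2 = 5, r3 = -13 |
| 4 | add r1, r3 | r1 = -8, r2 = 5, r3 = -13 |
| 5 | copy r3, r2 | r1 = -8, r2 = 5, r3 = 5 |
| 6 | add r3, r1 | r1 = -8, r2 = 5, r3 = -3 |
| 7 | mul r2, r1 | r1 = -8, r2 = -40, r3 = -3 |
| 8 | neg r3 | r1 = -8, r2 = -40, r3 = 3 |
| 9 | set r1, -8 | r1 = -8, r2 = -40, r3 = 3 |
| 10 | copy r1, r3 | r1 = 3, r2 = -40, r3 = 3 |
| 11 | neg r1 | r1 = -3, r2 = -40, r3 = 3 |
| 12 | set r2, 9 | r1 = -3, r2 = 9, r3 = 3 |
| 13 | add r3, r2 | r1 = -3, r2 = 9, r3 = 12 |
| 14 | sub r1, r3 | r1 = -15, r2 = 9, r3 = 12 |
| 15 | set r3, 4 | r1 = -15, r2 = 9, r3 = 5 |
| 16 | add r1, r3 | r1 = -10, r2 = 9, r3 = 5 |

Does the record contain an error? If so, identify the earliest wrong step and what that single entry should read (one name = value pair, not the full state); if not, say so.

step 15, r3 = 4

Recomputing the run from the initial state:
step 1: r1 = 5, r2 = 5, r3 = 6
step 2: r1 = 5, r2 = 5, r3 = -8
step 3: r1 = 5, r2 = 5, r3 = -13
step 4: r1 = -8, r2 = 5, r3 = -13
step 5: r1 = -8, r2 = 5, r3 = 5
step 6: r1 = -8, r2 = 5, r3 = -3
step 7: r1 = -8, r2 = -40, r3 = -3
step 8: r1 = -8, r2 = -40, r3 = 3
step 9: r1 = -8, r2 = -40, r3 = 3
step 10: r1 = 3, r2 = -40, r3 = 3
step 11: r1 = -3, r2 = -40, r3 = 3
step 12: r1 = -3, r2 = 9, r3 = 3
step 13: r1 = -3, r2 = 9, r3 = 12
step 14: r1 = -15, r2 = 9, r3 = 12
step 15: r1 = -15, r2 = 9, r3 = 4
step 16: r1 = -11, r2 = 9, r3 = 4
The first disagreement with the record is at step 15, where the value should be r3 = 4.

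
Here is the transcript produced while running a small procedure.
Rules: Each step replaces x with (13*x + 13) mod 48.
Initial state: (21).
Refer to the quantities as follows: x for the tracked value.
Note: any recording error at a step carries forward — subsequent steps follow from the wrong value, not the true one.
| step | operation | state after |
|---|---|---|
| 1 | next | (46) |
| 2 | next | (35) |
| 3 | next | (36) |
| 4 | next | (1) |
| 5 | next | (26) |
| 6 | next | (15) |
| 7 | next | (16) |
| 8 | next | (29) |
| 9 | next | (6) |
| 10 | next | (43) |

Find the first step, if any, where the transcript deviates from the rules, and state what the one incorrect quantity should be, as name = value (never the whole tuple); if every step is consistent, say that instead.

no error

Recomputing the run from the initial state:
step 1: x = 46
step 2: x = 35
step 3: x = 36
step 4: x = 1
step 5: x = 26
step 6: x = 15
step 7: x = 16
step 8: x = 29
step 9: x = 6
step 10: x = 43
This matches the transcript at every step.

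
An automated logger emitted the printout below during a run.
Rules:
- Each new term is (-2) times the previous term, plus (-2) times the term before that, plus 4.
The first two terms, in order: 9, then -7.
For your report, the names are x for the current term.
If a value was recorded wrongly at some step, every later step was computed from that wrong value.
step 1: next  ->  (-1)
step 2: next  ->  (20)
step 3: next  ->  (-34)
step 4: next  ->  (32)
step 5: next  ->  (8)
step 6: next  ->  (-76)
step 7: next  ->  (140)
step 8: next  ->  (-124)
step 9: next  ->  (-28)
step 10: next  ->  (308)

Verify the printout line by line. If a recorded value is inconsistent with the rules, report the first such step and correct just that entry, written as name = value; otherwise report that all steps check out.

step 1, x = 0

Recomputing the run from the initial state:
step 1: x = 0
step 2: x = 18
step 3: x = -32
step 4: x = 32
step 5: x = 4
step 6: x = -68
step 7: x = 132
step 8: x = -124
step 9: x = -12
step 10: x = 276
The first disagreement with the printout is at step 1, where the value should be x = 0.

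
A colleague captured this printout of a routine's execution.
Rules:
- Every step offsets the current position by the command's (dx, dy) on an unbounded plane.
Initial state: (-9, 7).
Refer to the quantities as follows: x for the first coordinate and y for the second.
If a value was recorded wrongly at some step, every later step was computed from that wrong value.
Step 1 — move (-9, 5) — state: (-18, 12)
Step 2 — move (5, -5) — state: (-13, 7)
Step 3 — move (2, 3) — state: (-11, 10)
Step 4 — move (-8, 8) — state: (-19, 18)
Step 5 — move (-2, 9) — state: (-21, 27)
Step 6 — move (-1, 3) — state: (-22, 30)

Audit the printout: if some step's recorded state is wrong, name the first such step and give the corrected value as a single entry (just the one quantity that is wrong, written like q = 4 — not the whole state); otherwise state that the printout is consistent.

no error

step 1: x = -9 + (-9) = -18, y = 7 + (5) = 12 -> matches
step 2: x = -18 + (5) = -13, y = 12 + (-5) = 7 -> agrees with the printout
step 3: x = -13 + (2) = -11, y = 7 + (3) = 10 -> confirmed correct
step 4: x = -11 + (-8) = -19, y = 10 + (8) = 18 -> checks out
step 5: x = -19 + (-2) = -21, y = 18 + (9) = 27 -> verified
step 6: x = -21 + (-1) = -22, y = 27 + (3) = 30 -> in agreement
All steps check out; nothing to correct.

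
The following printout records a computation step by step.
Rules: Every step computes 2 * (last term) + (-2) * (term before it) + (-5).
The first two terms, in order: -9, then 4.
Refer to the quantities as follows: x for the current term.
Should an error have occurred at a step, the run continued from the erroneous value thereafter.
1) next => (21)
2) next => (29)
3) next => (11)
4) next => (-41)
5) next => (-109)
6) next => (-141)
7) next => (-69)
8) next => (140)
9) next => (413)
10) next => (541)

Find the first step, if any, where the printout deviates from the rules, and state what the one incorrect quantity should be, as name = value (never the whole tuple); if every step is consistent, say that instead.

Recomputing the run from the initial state:
step 1: x = 21
step 2: x = 29
step 3: x = 11
step 4: x = -41
step 5: x = -109
step 6: x = -141
step 7: x = -69
step 8: x = 139
step 9: x = 411
step 10: x = 539
The first disagreement with the printout is at step 8, where the value should be x = 139.

step 8, x = 139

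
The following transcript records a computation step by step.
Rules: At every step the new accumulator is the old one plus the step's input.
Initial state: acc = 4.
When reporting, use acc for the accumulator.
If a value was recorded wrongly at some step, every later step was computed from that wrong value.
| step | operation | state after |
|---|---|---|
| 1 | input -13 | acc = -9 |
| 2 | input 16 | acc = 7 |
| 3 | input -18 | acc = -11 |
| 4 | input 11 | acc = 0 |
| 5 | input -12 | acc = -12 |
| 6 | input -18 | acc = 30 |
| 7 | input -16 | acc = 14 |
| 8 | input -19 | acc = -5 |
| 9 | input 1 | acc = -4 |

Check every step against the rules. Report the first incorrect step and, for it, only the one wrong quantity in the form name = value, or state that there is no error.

step 6, acc = -30

Recomputing the run from the initial state:
step 1: acc = -9
step 2: acc = 7
step 3: acc = -11
step 4: acc = 0
step 5: acc = -12
step 6: acc = -30
step 7: acc = -46
step 8: acc = -65
step 9: acc = -64
The first disagreement with the transcript is at step 6, where the value should be acc = -30.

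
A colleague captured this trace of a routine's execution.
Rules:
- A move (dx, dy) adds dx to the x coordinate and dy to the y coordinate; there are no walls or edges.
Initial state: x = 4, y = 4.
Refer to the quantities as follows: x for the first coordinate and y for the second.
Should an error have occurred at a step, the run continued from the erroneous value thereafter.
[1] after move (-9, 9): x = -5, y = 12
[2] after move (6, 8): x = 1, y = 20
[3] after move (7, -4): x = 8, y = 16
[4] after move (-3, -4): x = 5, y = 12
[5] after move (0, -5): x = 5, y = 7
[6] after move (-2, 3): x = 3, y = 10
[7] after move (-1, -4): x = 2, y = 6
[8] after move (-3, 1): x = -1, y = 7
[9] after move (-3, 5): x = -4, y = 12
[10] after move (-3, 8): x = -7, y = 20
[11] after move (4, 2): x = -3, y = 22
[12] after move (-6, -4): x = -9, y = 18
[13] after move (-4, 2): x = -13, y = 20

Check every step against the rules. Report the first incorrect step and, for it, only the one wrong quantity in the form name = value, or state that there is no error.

step 1, y = 13

1. x = 4 + (-9) = -5, y = 4 + (9) = 13 (a discrepancy with the trace)
Step 1 is the first one off; corrected, y = 13.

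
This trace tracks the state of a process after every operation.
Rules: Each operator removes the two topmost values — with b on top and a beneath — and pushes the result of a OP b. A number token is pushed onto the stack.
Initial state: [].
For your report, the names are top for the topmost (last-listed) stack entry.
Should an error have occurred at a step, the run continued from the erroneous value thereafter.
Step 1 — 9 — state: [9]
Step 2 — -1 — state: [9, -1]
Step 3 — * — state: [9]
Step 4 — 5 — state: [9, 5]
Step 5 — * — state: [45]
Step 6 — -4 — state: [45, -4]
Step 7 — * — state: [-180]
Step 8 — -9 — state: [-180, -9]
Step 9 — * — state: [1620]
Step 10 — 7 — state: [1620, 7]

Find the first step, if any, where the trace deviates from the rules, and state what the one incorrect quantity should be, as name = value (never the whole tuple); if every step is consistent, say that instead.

1. push 9: top = 9 (consistent with the trace)
2. push -1: top = -1 (checks out)
3. 9 * -1 = -9 (the recorded entry deviates here)
First incorrect step: 3; the correct value is top = -9.

step 3, top = -9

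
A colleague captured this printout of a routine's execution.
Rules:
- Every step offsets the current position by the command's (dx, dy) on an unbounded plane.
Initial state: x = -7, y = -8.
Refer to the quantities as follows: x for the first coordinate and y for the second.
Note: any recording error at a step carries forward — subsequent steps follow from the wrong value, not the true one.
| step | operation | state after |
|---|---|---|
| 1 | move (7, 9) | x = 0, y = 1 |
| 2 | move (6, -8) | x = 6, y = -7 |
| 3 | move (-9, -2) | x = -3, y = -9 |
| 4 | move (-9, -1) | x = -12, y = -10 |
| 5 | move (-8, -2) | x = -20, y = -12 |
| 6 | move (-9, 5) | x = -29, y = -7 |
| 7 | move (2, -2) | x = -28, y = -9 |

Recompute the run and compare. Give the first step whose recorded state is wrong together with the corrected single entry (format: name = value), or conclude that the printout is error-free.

1. x = -7 + (7) = 0, y = -8 + (9) = 1 (agrees with the printout)
2. x = 0 + (6) = 6, y = 1 + (-8) = -7 (in agreement)
3. x = 6 + (-9) = -3, y = -7 + (-2) = -9 (no discrepancy)
4. x = -3 + (-9) = -12, y = -9 + (-1) = -10 (matches)
5. x = -12 + (-8) = -20, y = -10 + (-2) = -12 (no discrepancy)
6. x = -20 + (-9) = -29, y = -12 + (5) = -7 (exactly as logged)
7. x = -29 + (2) = -27, y = -7 + (-2) = -9 (the recorded entry deviates here)
The earliest wrong entry is at step 7: it should read x = -27.

step 7, x = -27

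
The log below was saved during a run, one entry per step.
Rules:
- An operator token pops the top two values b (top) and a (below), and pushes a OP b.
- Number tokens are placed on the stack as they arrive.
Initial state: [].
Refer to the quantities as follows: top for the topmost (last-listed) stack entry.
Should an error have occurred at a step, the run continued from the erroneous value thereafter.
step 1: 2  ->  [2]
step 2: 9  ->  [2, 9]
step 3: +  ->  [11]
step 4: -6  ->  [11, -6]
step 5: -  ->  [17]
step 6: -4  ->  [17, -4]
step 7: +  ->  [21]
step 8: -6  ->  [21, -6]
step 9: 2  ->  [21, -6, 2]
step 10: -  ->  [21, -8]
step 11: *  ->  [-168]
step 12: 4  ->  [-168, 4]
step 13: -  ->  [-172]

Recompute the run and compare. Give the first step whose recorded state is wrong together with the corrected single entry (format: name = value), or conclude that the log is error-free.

step 7, top = 13

step 1: push 2: top = 2 -> exactly as logged
step 2: push 9: top = 9 -> agrees with the log
step 3: 2 + 9 = 11 -> agrees with the log
step 4: push -6: top = -6 -> no discrepancy
step 5: 11 - -6 = 17 -> no discrepancy
step 6: push -4: top = -4 -> agrees with the log
step 7: 17 + -4 = 13 -> this is not what the log shows
That makes step 7 the first incorrect line — top = 13 is what it should show.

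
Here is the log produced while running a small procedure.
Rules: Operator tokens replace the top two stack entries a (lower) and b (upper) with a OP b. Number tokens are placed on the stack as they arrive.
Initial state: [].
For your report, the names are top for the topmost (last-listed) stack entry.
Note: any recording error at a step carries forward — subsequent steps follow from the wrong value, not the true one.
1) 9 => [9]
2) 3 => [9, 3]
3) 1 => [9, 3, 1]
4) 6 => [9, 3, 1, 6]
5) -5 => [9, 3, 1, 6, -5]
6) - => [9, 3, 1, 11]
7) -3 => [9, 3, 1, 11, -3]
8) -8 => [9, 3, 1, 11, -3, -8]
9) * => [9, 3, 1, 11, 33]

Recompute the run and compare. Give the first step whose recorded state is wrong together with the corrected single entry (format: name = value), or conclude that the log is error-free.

Recomputing the run from the initial state:
step 1: [9]
step 2: [9, 3]
step 3: [9, 3, 1]
step 4: [9, 3, 1, 6]
step 5: [9, 3, 1, 6, -5]
step 6: [9, 3, 1, 11]
step 7: [9, 3, 1, 11, -3]
step 8: [9, 3, 1, 11, -3, -8]
step 9: [9, 3, 1, 11, 24]
The first disagreement with the log is at step 9, where the value should be top = 24.

step 9, top = 24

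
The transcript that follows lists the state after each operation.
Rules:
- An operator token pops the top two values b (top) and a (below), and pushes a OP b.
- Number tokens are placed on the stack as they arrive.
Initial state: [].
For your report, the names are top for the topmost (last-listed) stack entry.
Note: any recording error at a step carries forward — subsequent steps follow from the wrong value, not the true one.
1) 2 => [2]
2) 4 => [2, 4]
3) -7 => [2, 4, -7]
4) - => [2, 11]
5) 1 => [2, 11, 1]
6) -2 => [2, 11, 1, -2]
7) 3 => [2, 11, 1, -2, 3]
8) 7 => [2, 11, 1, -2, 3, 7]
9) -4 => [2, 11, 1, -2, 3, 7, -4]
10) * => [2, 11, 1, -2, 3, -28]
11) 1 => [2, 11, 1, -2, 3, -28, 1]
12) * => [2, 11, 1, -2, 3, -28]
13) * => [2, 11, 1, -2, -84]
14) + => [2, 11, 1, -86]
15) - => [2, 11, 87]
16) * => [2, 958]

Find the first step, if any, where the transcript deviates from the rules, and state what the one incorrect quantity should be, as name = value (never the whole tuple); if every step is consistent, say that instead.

step 16, top = 957

Recomputing the run from the initial state:
step 1: [2]
step 2: [2, 4]
step 3: [2, 4, -7]
step 4: [2, 11]
step 5: [2, 11, 1]
step 6: [2, 11, 1, -2]
step 7: [2, 11, 1, -2, 3]
step 8: [2, 11, 1, -2, 3, 7]
step 9: [2, 11, 1, -2, 3, 7, -4]
step 10: [2, 11, 1, -2, 3, -28]
step 11: [2, 11, 1, -2, 3, -28, 1]
step 12: [2, 11, 1, -2, 3, -28]
step 13: [2, 11, 1, -2, -84]
step 14: [2, 11, 1, -86]
step 15: [2, 11, 87]
step 16: [2, 957]
The first disagreement with the transcript is at step 16, where the value should be top = 957.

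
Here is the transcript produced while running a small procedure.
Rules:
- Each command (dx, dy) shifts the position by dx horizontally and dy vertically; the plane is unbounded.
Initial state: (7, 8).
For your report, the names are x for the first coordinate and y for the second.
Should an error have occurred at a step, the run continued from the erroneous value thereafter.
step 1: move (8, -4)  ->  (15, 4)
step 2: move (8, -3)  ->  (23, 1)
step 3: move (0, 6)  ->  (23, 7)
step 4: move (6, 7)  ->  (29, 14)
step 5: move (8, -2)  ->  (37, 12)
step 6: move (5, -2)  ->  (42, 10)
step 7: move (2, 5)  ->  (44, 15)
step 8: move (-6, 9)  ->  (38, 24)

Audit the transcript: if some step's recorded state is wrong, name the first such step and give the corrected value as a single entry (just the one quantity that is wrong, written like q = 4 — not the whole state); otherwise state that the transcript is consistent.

Recomputing the run from the initial state:
step 1: x = 15, y = 4
step 2: x = 23, y = 1
step 3: x = 23, y = 7
step 4: x = 29, y = 14
step 5: x = 37, y = 12
step 6: x = 42, y = 10
step 7: x = 44, y = 15
step 8: x = 38, y = 24
This matches the transcript at every step.

no error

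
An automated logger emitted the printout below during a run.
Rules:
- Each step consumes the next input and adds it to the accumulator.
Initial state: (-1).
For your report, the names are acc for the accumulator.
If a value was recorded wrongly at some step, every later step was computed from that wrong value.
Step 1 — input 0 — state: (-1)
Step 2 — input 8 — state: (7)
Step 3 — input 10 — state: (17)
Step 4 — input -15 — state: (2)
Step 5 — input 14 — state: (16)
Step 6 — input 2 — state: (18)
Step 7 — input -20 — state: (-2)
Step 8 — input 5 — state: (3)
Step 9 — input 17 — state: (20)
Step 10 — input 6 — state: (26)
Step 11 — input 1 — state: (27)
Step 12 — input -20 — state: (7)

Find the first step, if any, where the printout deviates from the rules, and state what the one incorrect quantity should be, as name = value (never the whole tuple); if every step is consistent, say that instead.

no error

Recomputing the run from the initial state:
step 1: acc = -1
step 2: acc = 7
step 3: acc = 17
step 4: acc = 2
step 5: acc = 16
step 6: acc = 18
step 7: acc = -2
step 8: acc = 3
step 9: acc = 20
step 10: acc = 26
step 11: acc = 27
step 12: acc = 7
This matches the printout at every step.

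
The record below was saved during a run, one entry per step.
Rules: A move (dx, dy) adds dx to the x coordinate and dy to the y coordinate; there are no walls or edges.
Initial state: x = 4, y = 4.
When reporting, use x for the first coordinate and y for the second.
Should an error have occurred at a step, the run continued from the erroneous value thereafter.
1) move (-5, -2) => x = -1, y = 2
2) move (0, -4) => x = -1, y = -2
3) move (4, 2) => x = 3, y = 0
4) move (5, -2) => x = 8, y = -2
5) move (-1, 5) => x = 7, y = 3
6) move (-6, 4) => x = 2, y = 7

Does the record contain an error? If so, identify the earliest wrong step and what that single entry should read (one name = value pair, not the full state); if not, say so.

step 6, x = 1

1. x = 4 + (-5) = -1, y = 4 + (-2) = 2 (agrees with the record)
2. x = -1 + (0) = -1, y = 2 + (-4) = -2 (in agreement)
3. x = -1 + (4) = 3, y = -2 + (2) = 0 (in agreement)
4. x = 3 + (5) = 8, y = 0 + (-2) = -2 (same as recorded)
5. x = 8 + (-1) = 7, y = -2 + (5) = 3 (no discrepancy)
6. x = 7 + (-6) = 1, y = 3 + (4) = 7 (the record has a different value)
So the first discrepancy is step 6, where the right value is x = 1.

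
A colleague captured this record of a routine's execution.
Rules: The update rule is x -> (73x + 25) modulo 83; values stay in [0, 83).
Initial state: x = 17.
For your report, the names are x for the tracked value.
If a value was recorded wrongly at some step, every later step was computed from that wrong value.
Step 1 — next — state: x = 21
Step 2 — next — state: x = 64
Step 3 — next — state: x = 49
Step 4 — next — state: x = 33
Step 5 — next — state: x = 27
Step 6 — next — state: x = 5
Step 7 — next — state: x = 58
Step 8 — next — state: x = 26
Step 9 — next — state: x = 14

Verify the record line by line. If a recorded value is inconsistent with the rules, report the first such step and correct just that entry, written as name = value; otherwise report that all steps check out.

step 6, x = 4

step 1: x = (73*17 + 25) mod 83 = 21 -> no discrepancy
step 2: x = (73*21 + 25) mod 83 = 64 -> same as recorded
step 3: x = (73*64 + 25) mod 83 = 49 -> in agreement
step 4: x = (73*49 + 25) mod 83 = 33 -> consistent with the record
step 5: x = (73*33 + 25) mod 83 = 27 -> matches
step 6: x = (73*27 + 25) mod 83 = 4 -> a discrepancy with the record
First incorrect step: 6; the correct value is x = 4.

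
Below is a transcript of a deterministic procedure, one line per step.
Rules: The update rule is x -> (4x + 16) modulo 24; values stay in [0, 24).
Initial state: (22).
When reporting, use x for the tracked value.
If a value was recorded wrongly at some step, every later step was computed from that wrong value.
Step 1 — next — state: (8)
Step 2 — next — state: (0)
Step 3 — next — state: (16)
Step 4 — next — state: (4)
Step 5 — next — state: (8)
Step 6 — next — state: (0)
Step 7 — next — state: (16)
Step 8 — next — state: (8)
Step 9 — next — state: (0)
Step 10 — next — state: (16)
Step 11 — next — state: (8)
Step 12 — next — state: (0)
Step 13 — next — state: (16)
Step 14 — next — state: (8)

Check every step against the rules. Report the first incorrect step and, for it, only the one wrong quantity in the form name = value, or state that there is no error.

step 4, x = 8

1. x = (4*22 + 16) mod 24 = 8 (verified)
2. x = (4*8 + 16) mod 24 = 0 (checks out)
3. x = (4*0 + 16) mod 24 = 16 (matches)
4. x = (4*16 + 16) mod 24 = 8 (the entry is off here)
That makes step 4 the first incorrect line — x = 8 is what it should show.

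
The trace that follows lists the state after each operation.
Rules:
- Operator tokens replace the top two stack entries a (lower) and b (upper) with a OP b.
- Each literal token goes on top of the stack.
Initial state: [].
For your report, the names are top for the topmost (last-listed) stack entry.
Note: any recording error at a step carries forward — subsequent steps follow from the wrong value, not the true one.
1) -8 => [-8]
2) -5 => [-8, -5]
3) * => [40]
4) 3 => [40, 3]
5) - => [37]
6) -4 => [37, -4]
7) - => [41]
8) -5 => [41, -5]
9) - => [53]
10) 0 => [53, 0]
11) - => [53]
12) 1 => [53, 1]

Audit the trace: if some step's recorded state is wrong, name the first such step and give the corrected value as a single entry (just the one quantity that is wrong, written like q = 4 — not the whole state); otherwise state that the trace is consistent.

Step 1: push -8: top = -8 — verified.
Step 2: push -5: top = -5 — verified.
Step 3: -8 * -5 = 40 — matches.
Step 4: push 3: top = 3 — same as recorded.
Step 5: 40 - 3 = 37 — no discrepancy.
Step 6: push -4: top = -4 — verified.
Step 7: 37 - -4 = 41 — verified.
Step 8: push -5: top = -5 — consistent with the trace.
Step 9: 41 - -5 = 46 — this is not what the trace shows.
First incorrect step: 9; the correct value is top = 46.

step 9, top = 46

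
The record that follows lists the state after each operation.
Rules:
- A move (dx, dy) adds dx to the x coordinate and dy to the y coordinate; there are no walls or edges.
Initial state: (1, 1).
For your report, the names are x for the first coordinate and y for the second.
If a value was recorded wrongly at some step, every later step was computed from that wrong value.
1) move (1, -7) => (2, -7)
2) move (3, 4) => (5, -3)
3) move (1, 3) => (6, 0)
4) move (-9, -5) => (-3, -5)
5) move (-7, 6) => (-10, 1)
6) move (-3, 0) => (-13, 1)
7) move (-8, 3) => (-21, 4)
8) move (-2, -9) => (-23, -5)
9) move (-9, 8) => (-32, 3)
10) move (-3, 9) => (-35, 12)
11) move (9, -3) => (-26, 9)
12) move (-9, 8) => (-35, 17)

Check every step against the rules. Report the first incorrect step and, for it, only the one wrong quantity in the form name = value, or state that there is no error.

step 1, y = -6

Step 1: x = 1 + (1) = 2, y = 1 + (-7) = -6 — not what was recorded.
First deviation found at step 1; the corrected entry is y = -6.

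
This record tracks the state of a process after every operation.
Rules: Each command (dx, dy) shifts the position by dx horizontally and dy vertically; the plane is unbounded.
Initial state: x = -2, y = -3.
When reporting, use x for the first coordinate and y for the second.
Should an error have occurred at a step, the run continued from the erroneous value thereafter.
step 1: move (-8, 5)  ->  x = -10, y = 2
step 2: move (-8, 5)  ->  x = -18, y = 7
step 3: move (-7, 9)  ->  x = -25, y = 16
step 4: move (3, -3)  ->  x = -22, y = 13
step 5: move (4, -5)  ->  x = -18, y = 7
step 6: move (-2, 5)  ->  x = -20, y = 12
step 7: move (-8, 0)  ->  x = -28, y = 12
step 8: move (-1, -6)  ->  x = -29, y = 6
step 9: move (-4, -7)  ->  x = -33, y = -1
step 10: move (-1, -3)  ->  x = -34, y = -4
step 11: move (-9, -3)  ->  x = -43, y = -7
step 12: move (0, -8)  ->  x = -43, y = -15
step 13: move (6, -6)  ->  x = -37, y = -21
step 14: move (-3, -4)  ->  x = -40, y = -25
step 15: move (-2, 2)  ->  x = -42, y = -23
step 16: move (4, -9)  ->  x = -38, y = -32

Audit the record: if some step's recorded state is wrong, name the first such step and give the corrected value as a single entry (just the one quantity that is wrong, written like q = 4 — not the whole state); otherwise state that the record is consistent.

Step 1: x = -2 + (-8) = -10, y = -3 + (5) = 2 — checks out.
Step 2: x = -10 + (-8) = -18, y = 2 + (5) = 7 — verified.
Step 3: x = -18 + (-7) = -25, y = 7 + (9) = 16 — agrees with the record.
Step 4: x = -25 + (3) = -22, y = 16 + (-3) = 13 — verified.
Step 5: x = -22 + (4) = -18, y = 13 + (-5) = 8 — the recorded entry deviates here.
So the first discrepancy is step 5, where the right value is y = 8.

step 5, y = 8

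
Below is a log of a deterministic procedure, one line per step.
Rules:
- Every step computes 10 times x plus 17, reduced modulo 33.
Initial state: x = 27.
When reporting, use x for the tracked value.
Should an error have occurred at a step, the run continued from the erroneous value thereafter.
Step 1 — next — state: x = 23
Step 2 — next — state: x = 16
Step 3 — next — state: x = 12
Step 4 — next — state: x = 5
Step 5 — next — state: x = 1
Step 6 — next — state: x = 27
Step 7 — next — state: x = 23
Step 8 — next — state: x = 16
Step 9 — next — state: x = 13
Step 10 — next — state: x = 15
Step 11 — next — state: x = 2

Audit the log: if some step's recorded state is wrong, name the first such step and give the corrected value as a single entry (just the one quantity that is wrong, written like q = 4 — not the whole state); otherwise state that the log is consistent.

Step 1: x = (10*27 + 17) mod 33 = 23 — no discrepancy.
Step 2: x = (10*23 + 17) mod 33 = 16 — consistent with the log.
Step 3: x = (10*16 + 17) mod 33 = 12 — verified.
Step 4: x = (10*12 + 17) mod 33 = 5 — no discrepancy.
Step 5: x = (10*5 + 17) mod 33 = 1 — confirmed correct.
Step 6: x = (10*1 + 17) mod 33 = 27 — exactly as logged.
Step 7: x = (10*27 + 17) mod 33 = 23 — same as recorded.
Step 8: x = (10*23 + 17) mod 33 = 16 — confirmed correct.
Step 9: x = (10*16 + 17) mod 33 = 12 — the entry is off here.
First deviation found at step 9; the corrected entry is x = 12.

step 9, x = 12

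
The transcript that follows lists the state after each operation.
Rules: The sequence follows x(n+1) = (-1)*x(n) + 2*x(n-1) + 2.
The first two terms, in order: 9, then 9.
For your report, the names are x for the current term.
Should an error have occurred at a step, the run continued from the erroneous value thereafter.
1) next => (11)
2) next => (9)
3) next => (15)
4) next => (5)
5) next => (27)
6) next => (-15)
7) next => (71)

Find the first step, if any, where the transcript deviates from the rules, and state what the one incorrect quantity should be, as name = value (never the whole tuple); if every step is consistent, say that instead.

no error

Step 1: x = -1*(9) + (2)*(9) + (2) = 11 — confirmed correct.
Step 2: x = -1*(11) + (2)*(9) + (2) = 9 — agrees with the transcript.
Step 3: x = -1*(9) + (2)*(11) + (2) = 15 — checks out.
Step 4: x = -1*(15) + (2)*(9) + (2) = 5 — exactly as logged.
Step 5: x = -1*(5) + (2)*(15) + (2) = 27 — agrees with the transcript.
Step 6: x = -1*(27) + (2)*(5) + (2) = -15 — exactly as logged.
Step 7: x = -1*(-15) + (2)*(27) + (2) = 71 — verified.
No step deviates from the rules.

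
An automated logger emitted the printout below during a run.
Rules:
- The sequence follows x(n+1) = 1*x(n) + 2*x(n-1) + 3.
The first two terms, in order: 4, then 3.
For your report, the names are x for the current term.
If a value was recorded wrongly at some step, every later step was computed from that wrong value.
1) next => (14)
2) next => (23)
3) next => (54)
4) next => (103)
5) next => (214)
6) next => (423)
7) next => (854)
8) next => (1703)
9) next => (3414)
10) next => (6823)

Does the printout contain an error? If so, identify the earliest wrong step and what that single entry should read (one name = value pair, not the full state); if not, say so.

no error

Recomputing the run from the initial state:
step 1: x = 14
step 2: x = 23
step 3: x = 54
step 4: x = 103
step 5: x = 214
step 6: x = 423
step 7: x = 854
step 8: x = 1703
step 9: x = 3414
step 10: x = 6823
This matches the printout at every step.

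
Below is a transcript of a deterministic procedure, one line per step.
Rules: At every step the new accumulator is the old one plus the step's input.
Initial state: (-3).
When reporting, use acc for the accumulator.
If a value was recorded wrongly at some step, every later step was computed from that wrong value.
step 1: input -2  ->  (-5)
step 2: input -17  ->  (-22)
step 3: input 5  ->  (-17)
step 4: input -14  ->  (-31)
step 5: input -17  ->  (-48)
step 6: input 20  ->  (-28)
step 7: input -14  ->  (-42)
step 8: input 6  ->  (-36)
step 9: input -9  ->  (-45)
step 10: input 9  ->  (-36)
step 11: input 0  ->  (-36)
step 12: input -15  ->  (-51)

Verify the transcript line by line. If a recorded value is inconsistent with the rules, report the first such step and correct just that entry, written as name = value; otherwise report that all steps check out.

1. acc = -3 + -2 = -5 (checks out)
2. acc = -5 + -17 = -22 (in agreement)
3. acc = -22 + 5 = -17 (in agreement)
4. acc = -17 + -14 = -31 (in agreement)
5. acc = -31 + -17 = -48 (same as recorded)
6. acc = -48 + 20 = -28 (agrees with the transcript)
7. acc = -28 + -14 = -42 (checks out)
8. acc = -42 + 6 = -36 (same as recorded)
9. acc = -36 + -9 = -45 (same as recorded)
10. acc = -45 + 9 = -36 (no discrepancy)
11. acc = -36 + 0 = -36 (same as recorded)
12. acc = -36 + -15 = -51 (matches)
All entries verified; no error found.

no error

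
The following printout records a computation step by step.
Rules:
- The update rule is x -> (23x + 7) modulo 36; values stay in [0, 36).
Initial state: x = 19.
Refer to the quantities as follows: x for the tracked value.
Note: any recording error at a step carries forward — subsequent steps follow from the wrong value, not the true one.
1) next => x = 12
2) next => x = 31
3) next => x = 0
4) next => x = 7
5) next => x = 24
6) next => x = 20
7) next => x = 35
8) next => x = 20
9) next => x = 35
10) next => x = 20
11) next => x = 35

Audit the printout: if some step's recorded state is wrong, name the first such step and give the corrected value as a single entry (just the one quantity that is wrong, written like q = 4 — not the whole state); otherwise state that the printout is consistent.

1. x = (23*19 + 7) mod 36 = 12 (checks out)
2. x = (23*12 + 7) mod 36 = 31 (checks out)
3. x = (23*31 + 7) mod 36 = 0 (verified)
4. x = (23*0 + 7) mod 36 = 7 (consistent with the printout)
5. x = (23*7 + 7) mod 36 = 24 (same as recorded)
6. x = (23*24 + 7) mod 36 = 19 (the entry is off here)
Step 6 is the first one off; corrected, x = 19.

step 6, x = 19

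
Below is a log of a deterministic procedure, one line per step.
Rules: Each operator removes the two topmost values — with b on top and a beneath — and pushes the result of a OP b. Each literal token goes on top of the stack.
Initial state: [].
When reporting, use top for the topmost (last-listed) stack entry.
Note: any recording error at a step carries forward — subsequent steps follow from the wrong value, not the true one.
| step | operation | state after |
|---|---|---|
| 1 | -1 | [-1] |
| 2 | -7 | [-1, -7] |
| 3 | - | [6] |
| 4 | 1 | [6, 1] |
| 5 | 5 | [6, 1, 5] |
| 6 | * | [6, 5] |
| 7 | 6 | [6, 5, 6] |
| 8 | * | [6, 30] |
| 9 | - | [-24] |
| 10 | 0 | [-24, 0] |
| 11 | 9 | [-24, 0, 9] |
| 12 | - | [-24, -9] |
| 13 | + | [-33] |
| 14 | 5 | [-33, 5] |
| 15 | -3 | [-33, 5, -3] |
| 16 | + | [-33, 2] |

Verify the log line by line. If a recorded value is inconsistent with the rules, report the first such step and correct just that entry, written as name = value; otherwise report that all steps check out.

no error

1. push -1: top = -1 (consistent with the log)
2. push -7: top = -7 (no discrepancy)
3. -1 - -7 = 6 (consistent with the log)
4. push 1: top = 1 (same as recorded)
5. push 5: top = 5 (verified)
6. 1 * 5 = 5 (same as recorded)
7. push 6: top = 6 (agrees with the log)
8. 5 * 6 = 30 (in agreement)
9. 6 - 30 = -24 (verified)
10. push 0: top = 0 (confirmed correct)
11. push 9: top = 9 (agrees with the log)
12. 0 - 9 = -9 (no discrepancy)
13. -24 + -9 = -33 (matches)
14. push 5: top = 5 (agrees with the log)
15. push -3: top = -3 (verified)
16. 5 + -3 = 2 (exactly as logged)
Each recorded entry agrees with the recomputation.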